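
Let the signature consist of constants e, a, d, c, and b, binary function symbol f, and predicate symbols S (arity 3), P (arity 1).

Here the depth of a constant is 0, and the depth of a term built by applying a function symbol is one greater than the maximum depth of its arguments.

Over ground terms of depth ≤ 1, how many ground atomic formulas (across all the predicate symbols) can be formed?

27030

First count ground terms of depth ≤ 1.
If N_k denotes the number of depth-≤k ground terms, the 5 constants give N_0 = 5, and each function symbol of arity r contributes N_{k-1}^r new terms at level k: N_k = 5 + N_{k-1}^2.
N_0 = 5
N_1 = 5 + 5^2 = 30
So |H| = 30.
Each predicate of arity r yields |H|^r ground atoms (one per choice of an r-tuple from H):
  S: 30^3 = 27000;  P: 30
Total ground atoms: 27000 + 30 = 27030.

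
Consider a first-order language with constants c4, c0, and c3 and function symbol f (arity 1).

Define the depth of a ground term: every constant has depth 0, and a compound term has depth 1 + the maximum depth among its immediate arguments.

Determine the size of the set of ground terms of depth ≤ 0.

If N_k denotes the number of depth-≤k ground terms, the 3 constants give N_0 = 3, and each function symbol of arity r contributes N_{k-1}^r new terms at level k: N_k = 3 + N_{k-1}.
N_0 = 3

3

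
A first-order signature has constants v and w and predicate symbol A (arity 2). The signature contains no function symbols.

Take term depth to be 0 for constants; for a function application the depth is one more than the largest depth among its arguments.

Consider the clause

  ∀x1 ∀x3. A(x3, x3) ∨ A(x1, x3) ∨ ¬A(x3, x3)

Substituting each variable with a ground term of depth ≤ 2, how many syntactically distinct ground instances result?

4

Ground terms of depth ≤ 2:
  With no function symbols every ground term is a constant, so there are exactly 2 ground terms at every depth bound.
  N_0 = 2
  N_1 = 2
  N_2 = 2
So there are 2 ground terms available for substitution.
Each of x1, x3 ranges independently over the available ground terms, and distinct assignments produce distinct instances.
Number of ground instances = 2^2 = 4.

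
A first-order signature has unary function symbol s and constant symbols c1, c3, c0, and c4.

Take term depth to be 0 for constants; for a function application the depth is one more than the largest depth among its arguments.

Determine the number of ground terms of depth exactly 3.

4

Count level by level. With function symbols s/1, the terms of depth ≤ k are the 4 constants together with each function applied to depth-≤(k−1) tuples, so N_k = 4 + N_{k-1}.
N_0 = 4
N_1 = 4 + 4 = 8
N_2 = 4 + 8 = 12
N_3 = 4 + 12 = 16
Terms of depth exactly 3: N_3 − N_2 = 16 − 12 = 4.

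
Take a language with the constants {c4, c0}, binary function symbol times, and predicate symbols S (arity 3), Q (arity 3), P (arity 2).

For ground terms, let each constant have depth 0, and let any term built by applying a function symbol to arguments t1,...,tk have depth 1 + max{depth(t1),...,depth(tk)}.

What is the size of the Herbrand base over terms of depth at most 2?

111188

First count ground terms of depth ≤ 2.
Write N_k for the number of ground terms of depth ≤ k. A term of depth ≤ k is either a constant or a function symbol applied to arguments of depth ≤ k−1, so N_k = 2 + N_{k-1}^2.
N_0 = 2
N_1 = 2 + 2^2 = 6
N_2 = 2 + 6^2 = 38
So |H| = 38.
Ground atoms are formed by filling each argument slot of a predicate with a term from H, so an r-ary predicate gives |H|^r atoms:
  S: 38^3 = 54872;  Q: 38^3 = 54872;  P: 38^2 = 1444
Total ground atoms: 54872 + 54872 + 1444 = 111188.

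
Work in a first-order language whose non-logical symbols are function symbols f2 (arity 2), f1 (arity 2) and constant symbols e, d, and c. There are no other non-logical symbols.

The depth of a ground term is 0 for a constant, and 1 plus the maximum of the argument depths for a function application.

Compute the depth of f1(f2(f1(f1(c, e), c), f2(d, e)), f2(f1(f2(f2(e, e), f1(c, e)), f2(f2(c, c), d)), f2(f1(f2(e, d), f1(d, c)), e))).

5

depth(f1(c, e)) = 1 + max(0, 0) = 1
depth(f1(f1(c, e), c)) = 1 + max(1, 0) = 2
depth(f2(d, e)) = 1 + max(0, 0) = 1
depth(f2(f1(f1(c, e), c), f2(d, e))) = 1 + max(2, 1) = 3
depth(f2(e, e)) = 1 + max(0, 0) = 1
depth(f2(f2(e, e), f1(c, e))) = 1 + max(1, 1) = 2
depth(f2(c, c)) = 1 + max(0, 0) = 1
depth(f2(f2(c, c), d)) = 1 + max(1, 0) = 2
depth(f1(f2(f2(e, e), f1(c, e)), f2(f2(c, c), d))) = 1 + max(2, 2) = 3
depth(f2(e, d)) = 1 + max(0, 0) = 1
depth(f1(d, c)) = 1 + max(0, 0) = 1
depth(f1(f2(e, d), f1(d, c))) = 1 + max(1, 1) = 2
depth(f2(f1(f2(e, d), f1(d, c)), e)) = 1 + max(2, 0) = 3
depth(f2(f1(f2(f2(e, e), f1(c, e)), f2(f2(c, c), d)), f2(f1(f2(e, d), f1(d, c)), e))) = 1 + max(3, 3) = 4
depth(f1(f2(f1(f1(c, e), c), f2(d, e)), f2(f1(f2(f2(e, e), f1(c, e)), f2(f2(c, c), d)), f2(f1(f2(e, d), f1(d, c)), e)))) = 1 + max(3, 4) = 5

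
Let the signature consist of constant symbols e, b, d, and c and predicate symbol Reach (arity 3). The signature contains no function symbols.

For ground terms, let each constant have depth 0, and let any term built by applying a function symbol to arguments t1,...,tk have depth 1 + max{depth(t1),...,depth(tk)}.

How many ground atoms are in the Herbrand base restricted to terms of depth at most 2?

First count ground terms of depth ≤ 2.
With no function symbols every ground term is a constant, so there are exactly 4 ground terms at every depth bound.
N_0 = 4
N_1 = 4
N_2 = 4
So |H| = 4.
Ground atoms are formed by filling each argument slot of a predicate with a term from H, so an r-ary predicate gives |H|^r atoms:
  Reach: 4^3 = 64
Total ground atoms: 64.

64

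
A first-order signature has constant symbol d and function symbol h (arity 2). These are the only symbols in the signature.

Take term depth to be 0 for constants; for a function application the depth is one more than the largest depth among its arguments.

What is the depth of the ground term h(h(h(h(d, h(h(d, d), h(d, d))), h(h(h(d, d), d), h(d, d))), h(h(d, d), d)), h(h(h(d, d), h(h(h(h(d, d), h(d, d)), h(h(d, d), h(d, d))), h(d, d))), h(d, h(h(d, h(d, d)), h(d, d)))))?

7

depth(h(d, d)) = 1 + max(0, 0) = 1
depth(h(h(d, d), h(d, d))) = 1 + max(1, 1) = 2
depth(h(d, h(h(d, d), h(d, d)))) = 1 + max(0, 2) = 3
depth(h(h(d, d), d)) = 1 + max(1, 0) = 2
depth(h(h(h(d, d), d), h(d, d))) = 1 + max(2, 1) = 3
depth(h(h(d, h(h(d, d), h(d, d))), h(h(h(d, d), d), h(d, d)))) = 1 + max(3, 3) = 4
depth(h(h(h(d, h(h(d, d), h(d, d))), h(h(h(d, d), d), h(d, d))), h(h(d, d), d))) = 1 + max(4, 2) = 5
depth(h(h(h(d, d), h(d, d)), h(h(d, d), h(d, d)))) = 1 + max(2, 2) = 3
depth(h(h(h(h(d, d), h(d, d)), h(h(d, d), h(d, d))), h(d, d))) = 1 + max(3, 1) = 4
depth(h(h(d, d), h(h(h(h(d, d), h(d, d)), h(h(d, d), h(d, d))), h(d, d)))) = 1 + max(1, 4) = 5
depth(h(d, h(d, d))) = 1 + max(0, 1) = 2
depth(h(h(d, h(d, d)), h(d, d))) = 1 + max(2, 1) = 3
depth(h(d, h(h(d, h(d, d)), h(d, d)))) = 1 + max(0, 3) = 4
depth(h(h(h(d, d), h(h(h(h(d, d), h(d, d)), h(h(d, d), h(d, d))), h(d, d))), h(d, h(h(d, h(d, d)), h(d, d))))) = 1 + max(5, 4) = 6
depth(h(h(h(h(d, h(h(d, d), h(d, d))), h(h(h(d, d), d), h(d, d))), h(h(d, d), d)), h(h(h(d, d), h(h(h(h(d, d), h(d, d)), h(h(d, d), h(d, d))), h(d, d))), h(d, h(h(d, h(d, d)), h(d, d)))))) = 1 + max(5, 6) = 7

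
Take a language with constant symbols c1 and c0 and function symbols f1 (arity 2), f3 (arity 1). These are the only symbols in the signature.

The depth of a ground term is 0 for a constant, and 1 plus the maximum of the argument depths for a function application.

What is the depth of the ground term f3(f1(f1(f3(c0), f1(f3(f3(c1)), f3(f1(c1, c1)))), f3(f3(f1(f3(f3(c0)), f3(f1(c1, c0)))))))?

7

depth(f3(c0)) = 1 + depth(c0) = 1 + 0 = 1
depth(f3(c1)) = 1 + depth(c1) = 1 + 0 = 1
depth(f3(f3(c1))) = 1 + depth(f3(c1)) = 1 + 1 = 2
depth(f1(c1, c1)) = 1 + max(0, 0) = 1
depth(f3(f1(c1, c1))) = 1 + depth(f1(c1, c1)) = 1 + 1 = 2
depth(f1(f3(f3(c1)), f3(f1(c1, c1)))) = 1 + max(2, 2) = 3
depth(f1(f3(c0), f1(f3(f3(c1)), f3(f1(c1, c1))))) = 1 + max(1, 3) = 4
depth(f3(f3(c0))) = 1 + depth(f3(c0)) = 1 + 1 = 2
depth(f1(c1, c0)) = 1 + max(0, 0) = 1
depth(f3(f1(c1, c0))) = 1 + depth(f1(c1, c0)) = 1 + 1 = 2
depth(f1(f3(f3(c0)), f3(f1(c1, c0)))) = 1 + max(2, 2) = 3
depth(f3(f1(f3(f3(c0)), f3(f1(c1, c0))))) = 1 + depth(f1(f3(f3(c0)), f3(f1(c1, c0)))) = 1 + 3 = 4
depth(f3(f3(f1(f3(f3(c0)), f3(f1(c1, c0)))))) = 1 + depth(f3(f1(f3(f3(c0)), f3(f1(c1, c0))))) = 1 + 4 = 5
depth(f1(f1(f3(c0), f1(f3(f3(c1)), f3(f1(c1, c1)))), f3(f3(f1(f3(f3(c0)), f3(f1(c1, c0))))))) = 1 + max(4, 5) = 6
depth(f3(f1(f1(f3(c0), f1(f3(f3(c1)), f3(f1(c1, c1)))), f3(f3(f1(f3(f3(c0)), f3(f1(c1, c0)))))))) = 1 + depth(f1(f1(f3(c0), f1(f3(f3(c1)), f3(f1(c1, c1)))), f3(f3(f1(f3(f3(c0)), f3(f1(c1, c0))))))) = 1 + 6 = 7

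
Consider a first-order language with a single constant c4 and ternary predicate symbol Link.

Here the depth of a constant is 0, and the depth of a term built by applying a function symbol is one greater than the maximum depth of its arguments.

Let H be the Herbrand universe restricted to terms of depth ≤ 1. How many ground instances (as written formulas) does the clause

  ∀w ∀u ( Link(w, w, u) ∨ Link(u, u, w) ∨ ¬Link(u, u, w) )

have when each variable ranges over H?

Ground terms of depth ≤ 1:
  With no function symbols every ground term is a constant, so there is exactly 1 ground term at every depth bound.
  N_0 = 1
  N_1 = 1
  Explicitly: c4.
So there is exactly 1 ground term available for substitution.
The clause has 2 distinct variables (w, u), each appearing in the body. In the free term algebra distinct substitutions yield syntactically distinct ground instances.
Number of ground instances = 1^2 = 1.

1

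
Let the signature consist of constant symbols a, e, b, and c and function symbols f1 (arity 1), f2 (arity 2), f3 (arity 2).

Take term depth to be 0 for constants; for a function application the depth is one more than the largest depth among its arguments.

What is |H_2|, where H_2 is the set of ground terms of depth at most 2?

3244

Count level by level. With function symbols f1/1, f2/2, f3/2, the terms of depth ≤ k are the 4 constants together with each function applied to depth-≤(k−1) tuples, so N_k = 4 + N_{k-1} + N_{k-1}^2 + N_{k-1}^2.
N_0 = 4
N_1 = 4 + 4 + 4^2 + 4^2 = 40
N_2 = 4 + 40 + 40^2 + 40^2 = 3244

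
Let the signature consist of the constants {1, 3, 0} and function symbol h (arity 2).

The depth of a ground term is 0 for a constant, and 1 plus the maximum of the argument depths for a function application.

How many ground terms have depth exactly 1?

Let N_k count ground terms of depth at most k. Each non-constant term of depth ≤ k is some function symbol applied to depth-≤(k−1) arguments, giving N_k = 3 + N_{k-1}^2.
N_0 = 3
N_1 = 3 + 3^2 = 12
Terms of depth exactly 1: N_1 − N_0 = 12 − 3 = 9.

9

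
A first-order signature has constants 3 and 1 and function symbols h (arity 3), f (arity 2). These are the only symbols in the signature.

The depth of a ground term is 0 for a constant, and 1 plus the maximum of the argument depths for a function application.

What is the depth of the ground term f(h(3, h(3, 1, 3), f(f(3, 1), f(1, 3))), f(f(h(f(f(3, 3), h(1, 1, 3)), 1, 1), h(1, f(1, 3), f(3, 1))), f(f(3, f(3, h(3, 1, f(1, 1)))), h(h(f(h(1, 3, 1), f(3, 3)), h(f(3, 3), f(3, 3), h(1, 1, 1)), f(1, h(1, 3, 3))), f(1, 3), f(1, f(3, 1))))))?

7

depth(h(3, 1, 3)) = 1 + max(0, 0, 0) = 1
depth(f(3, 1)) = 1 + max(0, 0) = 1
depth(f(1, 3)) = 1 + max(0, 0) = 1
depth(f(f(3, 1), f(1, 3))) = 1 + max(1, 1) = 2
depth(h(3, h(3, 1, 3), f(f(3, 1), f(1, 3)))) = 1 + max(0, 1, 2) = 3
depth(f(3, 3)) = 1 + max(0, 0) = 1
depth(h(1, 1, 3)) = 1 + max(0, 0, 0) = 1
depth(f(f(3, 3), h(1, 1, 3))) = 1 + max(1, 1) = 2
depth(h(f(f(3, 3), h(1, 1, 3)), 1, 1)) = 1 + max(2, 0, 0) = 3
depth(h(1, f(1, 3), f(3, 1))) = 1 + max(0, 1, 1) = 2
depth(f(h(f(f(3, 3), h(1, 1, 3)), 1, 1), h(1, f(1, 3), f(3, 1)))) = 1 + max(3, 2) = 4
depth(f(1, 1)) = 1 + max(0, 0) = 1
depth(h(3, 1, f(1, 1))) = 1 + max(0, 0, 1) = 2
depth(f(3, h(3, 1, f(1, 1)))) = 1 + max(0, 2) = 3
depth(f(3, f(3, h(3, 1, f(1, 1))))) = 1 + max(0, 3) = 4
depth(h(1, 3, 1)) = 1 + max(0, 0, 0) = 1
depth(f(h(1, 3, 1), f(3, 3))) = 1 + max(1, 1) = 2
depth(h(1, 1, 1)) = 1 + max(0, 0, 0) = 1
depth(h(f(3, 3), f(3, 3), h(1, 1, 1))) = 1 + max(1, 1, 1) = 2
depth(h(1, 3, 3)) = 1 + max(0, 0, 0) = 1
depth(f(1, h(1, 3, 3))) = 1 + max(0, 1) = 2
depth(h(f(h(1, 3, 1), f(3, 3)), h(f(3, 3), f(3, 3), h(1, 1, 1)), f(1, h(1, 3, 3)))) = 1 + max(2, 2, 2) = 3
depth(f(1, f(3, 1))) = 1 + max(0, 1) = 2
depth(h(h(f(h(1, 3, 1), f(3, 3)), h(f(3, 3), f(3, 3), h(1, 1, 1)), f(1, h(1, 3, 3))), f(1, 3), f(1, f(3, 1)))) = 1 + max(3, 1, 2) = 4
depth(f(f(3, f(3, h(3, 1, f(1, 1)))), h(h(f(h(1, 3, 1), f(3, 3)), h(f(3, 3), f(3, 3), h(1, 1, 1)), f(1, h(1, 3, 3))), f(1, 3), f(1, f(3, 1))))) = 1 + max(4, 4) = 5
depth(f(f(h(f(f(3, 3), h(1, 1, 3)), 1, 1), h(1, f(1, 3), f(3, 1))), f(f(3, f(3, h(3, 1, f(1, 1)))), h(h(f(h(1, 3, 1), f(3, 3)), h(f(3, 3), f(3, 3), h(1, 1, 1)), f(1, h(1, 3, 3))), f(1, 3), f(1, f(3, 1)))))) = 1 + max(4, 5) = 6
depth(f(h(3, h(3, 1, 3), f(f(3, 1), f(1, 3))), f(f(h(f(f(3, 3), h(1, 1, 3)), 1, 1), h(1, f(1, 3), f(3, 1))), f(f(3, f(3, h(3, 1, f(1, 1)))), h(h(f(h(1, 3, 1), f(3, 3)), h(f(3, 3), f(3, 3), h(1, 1, 1)), f(1, h(1, 3, 3))), f(1, 3), f(1, f(3, 1))))))) = 1 + max(3, 6) = 7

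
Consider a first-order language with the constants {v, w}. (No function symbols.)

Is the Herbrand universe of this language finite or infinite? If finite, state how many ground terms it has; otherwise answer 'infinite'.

2

There are no function symbols, so every ground term is one of the 2 constants.
The Herbrand universe is {v, w}, which is finite with 2 elements.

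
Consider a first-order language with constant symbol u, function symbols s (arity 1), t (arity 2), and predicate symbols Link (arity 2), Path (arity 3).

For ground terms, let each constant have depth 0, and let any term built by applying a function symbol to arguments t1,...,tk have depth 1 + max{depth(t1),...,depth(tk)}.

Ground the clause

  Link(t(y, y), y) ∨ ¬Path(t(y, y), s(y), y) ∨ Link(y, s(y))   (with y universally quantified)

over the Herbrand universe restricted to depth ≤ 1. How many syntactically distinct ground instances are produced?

Ground terms of depth ≤ 1:
  Count level by level. With function symbols s/1, t/2, the terms of depth ≤ k are the 1 constant together with each function applied to depth-≤(k−1) tuples, so N_k = 1 + N_{k-1} + N_{k-1}^2.
  N_0 = 1
  N_1 = 1 + 1 + 1^2 = 3
So there are 3 ground terms available for substitution.
The clause has 1 distinct variable (y), which appears in the body. In the free term algebra distinct substitutions yield syntactically distinct ground instances.
Number of ground instances = 3.

3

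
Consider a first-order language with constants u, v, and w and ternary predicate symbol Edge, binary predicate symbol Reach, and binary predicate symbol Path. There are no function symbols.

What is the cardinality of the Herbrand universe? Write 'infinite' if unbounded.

3

There are no function symbols, so every ground term is one of the 3 constants.
The Herbrand universe is {u, v, w}, which is finite with 3 elements.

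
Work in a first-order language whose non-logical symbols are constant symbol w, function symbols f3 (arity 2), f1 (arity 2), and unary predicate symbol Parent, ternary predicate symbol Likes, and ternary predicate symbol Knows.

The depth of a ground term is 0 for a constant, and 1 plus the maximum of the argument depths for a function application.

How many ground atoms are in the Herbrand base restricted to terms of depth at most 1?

First count ground terms of depth ≤ 1.
Let N_k count ground terms of depth at most k. Each non-constant term of depth ≤ k is some function symbol applied to depth-≤(k−1) arguments, giving N_k = 1 + N_{k-1}^2 + N_{k-1}^2.
N_0 = 1
N_1 = 1 + 1^2 + 1^2 = 3
Explicitly: w, f3(w, w), f1(w, w).
So |H| = 3.
A ground atom is a predicate applied to a tuple of terms from H, so the count is the sum over predicates of |H|^arity:
  Parent: 3;  Likes: 3^3 = 27;  Knows: 3^3 = 27
Total ground atoms: 3 + 27 + 27 = 57.

57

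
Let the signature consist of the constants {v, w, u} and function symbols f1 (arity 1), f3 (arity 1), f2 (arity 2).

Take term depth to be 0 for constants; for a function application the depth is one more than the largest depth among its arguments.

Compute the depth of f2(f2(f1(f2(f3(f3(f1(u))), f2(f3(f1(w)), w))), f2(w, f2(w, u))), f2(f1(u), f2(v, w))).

7

depth(f1(u)) = 1 + depth(u) = 1 + 0 = 1
depth(f3(f1(u))) = 1 + depth(f1(u)) = 1 + 1 = 2
depth(f3(f3(f1(u)))) = 1 + depth(f3(f1(u))) = 1 + 2 = 3
depth(f1(w)) = 1 + depth(w) = 1 + 0 = 1
depth(f3(f1(w))) = 1 + depth(f1(w)) = 1 + 1 = 2
depth(f2(f3(f1(w)), w)) = 1 + max(2, 0) = 3
depth(f2(f3(f3(f1(u))), f2(f3(f1(w)), w))) = 1 + max(3, 3) = 4
depth(f1(f2(f3(f3(f1(u))), f2(f3(f1(w)), w)))) = 1 + depth(f2(f3(f3(f1(u))), f2(f3(f1(w)), w))) = 1 + 4 = 5
depth(f2(w, u)) = 1 + max(0, 0) = 1
depth(f2(w, f2(w, u))) = 1 + max(0, 1) = 2
depth(f2(f1(f2(f3(f3(f1(u))), f2(f3(f1(w)), w))), f2(w, f2(w, u)))) = 1 + max(5, 2) = 6
depth(f2(v, w)) = 1 + max(0, 0) = 1
depth(f2(f1(u), f2(v, w))) = 1 + max(1, 1) = 2
depth(f2(f2(f1(f2(f3(f3(f1(u))), f2(f3(f1(w)), w))), f2(w, f2(w, u))), f2(f1(u), f2(v, w)))) = 1 + max(6, 2) = 7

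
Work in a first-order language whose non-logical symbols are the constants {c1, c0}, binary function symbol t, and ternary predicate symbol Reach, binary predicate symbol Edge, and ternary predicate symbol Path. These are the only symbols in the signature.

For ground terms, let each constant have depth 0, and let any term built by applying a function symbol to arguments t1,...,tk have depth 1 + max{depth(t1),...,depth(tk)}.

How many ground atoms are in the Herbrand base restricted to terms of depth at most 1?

468

First count ground terms of depth ≤ 1.
Let N_k count ground terms of depth at most k. Each non-constant term of depth ≤ k is some function symbol applied to depth-≤(k−1) arguments, giving N_k = 2 + N_{k-1}^2.
N_0 = 2
N_1 = 2 + 2^2 = 6
Explicitly: c1, c0, t(c1, c1), t(c1, c0), t(c0, c1), t(c0, c0).
So |H| = 6.
Ground atoms are formed by filling each argument slot of a predicate with a term from H, so an r-ary predicate gives |H|^r atoms:
  Reach: 6^3 = 216;  Edge: 6^2 = 36;  Path: 6^3 = 216
Total ground atoms: 216 + 36 + 216 = 468.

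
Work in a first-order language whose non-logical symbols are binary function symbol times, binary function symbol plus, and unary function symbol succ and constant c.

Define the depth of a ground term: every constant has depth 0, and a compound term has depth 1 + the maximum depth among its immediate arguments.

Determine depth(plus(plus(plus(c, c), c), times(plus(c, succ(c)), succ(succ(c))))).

4

depth(plus(c, c)) = 1 + max(0, 0) = 1
depth(plus(plus(c, c), c)) = 1 + max(1, 0) = 2
depth(succ(c)) = 1 + depth(c) = 1 + 0 = 1
depth(plus(c, succ(c))) = 1 + max(0, 1) = 2
depth(succ(succ(c))) = 1 + depth(succ(c)) = 1 + 1 = 2
depth(times(plus(c, succ(c)), succ(succ(c)))) = 1 + max(2, 2) = 3
depth(plus(plus(plus(c, c), c), times(plus(c, succ(c)), succ(succ(c))))) = 1 + max(2, 3) = 4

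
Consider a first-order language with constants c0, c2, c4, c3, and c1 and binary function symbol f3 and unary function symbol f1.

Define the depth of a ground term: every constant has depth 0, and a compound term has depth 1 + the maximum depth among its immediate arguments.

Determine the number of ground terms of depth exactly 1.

If N_k denotes the number of depth-≤k ground terms, the 5 constants give N_0 = 5, and each function symbol of arity r contributes N_{k-1}^r new terms at level k: N_k = 5 + N_{k-1}^2 + N_{k-1}.
N_0 = 5
N_1 = 5 + 5^2 + 5 = 35
Terms of depth exactly 1: N_1 − N_0 = 35 − 5 = 30.

30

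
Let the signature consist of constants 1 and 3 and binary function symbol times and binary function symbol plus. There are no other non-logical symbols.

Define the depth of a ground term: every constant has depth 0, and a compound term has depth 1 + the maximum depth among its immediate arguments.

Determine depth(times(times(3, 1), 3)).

2

depth(times(3, 1)) = 1 + max(0, 0) = 1
depth(times(times(3, 1), 3)) = 1 + max(1, 0) = 2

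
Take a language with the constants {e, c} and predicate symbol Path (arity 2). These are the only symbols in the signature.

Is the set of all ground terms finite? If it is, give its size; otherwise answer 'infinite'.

There are no function symbols, so every ground term is one of the 2 constants.
The Herbrand universe is {e, c}, which is finite with 2 elements.

2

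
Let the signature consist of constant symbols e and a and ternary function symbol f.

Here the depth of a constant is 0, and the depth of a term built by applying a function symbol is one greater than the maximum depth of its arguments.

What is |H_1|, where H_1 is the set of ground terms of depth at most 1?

10

Count level by level. With function symbols f/3, the terms of depth ≤ k are the 2 constants together with each function applied to depth-≤(k−1) tuples, so N_k = 2 + N_{k-1}^3.
N_0 = 2
N_1 = 2 + 2^3 = 10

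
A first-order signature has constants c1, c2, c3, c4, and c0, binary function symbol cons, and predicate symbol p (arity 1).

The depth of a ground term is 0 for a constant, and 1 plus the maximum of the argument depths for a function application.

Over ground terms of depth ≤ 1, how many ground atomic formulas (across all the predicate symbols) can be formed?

30

First count ground terms of depth ≤ 1.
Count level by level. With function symbols cons/2, the terms of depth ≤ k are the 5 constants together with each function applied to depth-≤(k−1) tuples, so N_k = 5 + N_{k-1}^2.
N_0 = 5
N_1 = 5 + 5^2 = 30
So |H| = 30.
Each predicate of arity r yields |H|^r ground atoms (one per choice of an r-tuple from H):
  p: 30
Total ground atoms: 30.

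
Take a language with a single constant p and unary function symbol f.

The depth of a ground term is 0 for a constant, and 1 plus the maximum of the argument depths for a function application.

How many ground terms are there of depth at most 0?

Let N_k count ground terms of depth at most k. Each non-constant term of depth ≤ k is some function symbol applied to depth-≤(k−1) arguments, giving N_k = 1 + N_{k-1}.
N_0 = 1

1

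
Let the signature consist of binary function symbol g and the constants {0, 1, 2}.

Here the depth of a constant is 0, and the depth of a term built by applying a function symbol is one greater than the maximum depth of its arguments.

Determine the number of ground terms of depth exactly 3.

Write N_k for the number of ground terms of depth ≤ k. A term of depth ≤ k is either a constant or a function symbol applied to arguments of depth ≤ k−1, so N_k = 3 + N_{k-1}^2.
N_0 = 3
N_1 = 3 + 3^2 = 12
N_2 = 3 + 12^2 = 147
N_3 = 3 + 147^2 = 21612
Terms of depth exactly 3: N_3 − N_2 = 21612 − 147 = 21465.

21465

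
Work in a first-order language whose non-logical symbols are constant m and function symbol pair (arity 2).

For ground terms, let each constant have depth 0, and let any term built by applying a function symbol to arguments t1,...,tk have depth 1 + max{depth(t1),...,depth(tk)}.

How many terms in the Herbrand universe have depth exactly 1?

1

Write N_k for the number of ground terms of depth ≤ k. A term of depth ≤ k is either a constant or a function symbol applied to arguments of depth ≤ k−1, so N_k = 1 + N_{k-1}^2.
N_0 = 1
N_1 = 1 + 1^2 = 2
Terms of depth exactly 1: N_1 − N_0 = 2 − 1 = 1.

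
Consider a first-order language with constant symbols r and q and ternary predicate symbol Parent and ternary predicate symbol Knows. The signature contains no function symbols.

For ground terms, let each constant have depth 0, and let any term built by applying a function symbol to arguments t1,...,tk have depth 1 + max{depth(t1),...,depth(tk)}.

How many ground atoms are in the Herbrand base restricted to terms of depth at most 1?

16

First count ground terms of depth ≤ 1.
With no function symbols every ground term is a constant, so there are exactly 2 ground terms at every depth bound.
N_0 = 2
N_1 = 2
Explicitly: r, q.
So |H| = 2.
A ground atom is a predicate applied to a tuple of terms from H, so the count is the sum over predicates of |H|^arity:
  Parent: 2^3 = 8;  Knows: 2^3 = 8
Total ground atoms: 8 + 8 = 16.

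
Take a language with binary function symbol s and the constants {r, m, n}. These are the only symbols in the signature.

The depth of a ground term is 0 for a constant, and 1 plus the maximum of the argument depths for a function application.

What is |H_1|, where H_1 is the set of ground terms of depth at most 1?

Write N_k for the number of ground terms of depth ≤ k. A term of depth ≤ k is either a constant or a function symbol applied to arguments of depth ≤ k−1, so N_k = 3 + N_{k-1}^2.
N_0 = 3
N_1 = 3 + 3^2 = 12
Explicitly: r, m, n, s(r, r), s(r, m), s(r, n), s(m, r), s(m, m), s(m, n), s(n, r), s(n, m), s(n, n).

12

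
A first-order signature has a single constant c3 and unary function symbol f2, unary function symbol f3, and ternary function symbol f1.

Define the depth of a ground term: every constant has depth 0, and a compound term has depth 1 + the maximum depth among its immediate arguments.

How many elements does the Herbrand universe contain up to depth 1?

4

Write N_k for the number of ground terms of depth ≤ k. A term of depth ≤ k is either a constant or a function symbol applied to arguments of depth ≤ k−1, so N_k = 1 + N_{k-1} + N_{k-1} + N_{k-1}^3.
N_0 = 1
N_1 = 1 + 1 + 1 + 1^3 = 4
Explicitly: c3, f2(c3), f3(c3), f1(c3, c3, c3).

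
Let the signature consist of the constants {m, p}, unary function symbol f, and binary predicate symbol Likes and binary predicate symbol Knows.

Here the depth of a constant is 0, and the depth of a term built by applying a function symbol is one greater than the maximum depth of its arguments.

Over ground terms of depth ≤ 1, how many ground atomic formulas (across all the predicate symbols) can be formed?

32

First count ground terms of depth ≤ 1.
If N_k denotes the number of depth-≤k ground terms, the 2 constants give N_0 = 2, and each function symbol of arity r contributes N_{k-1}^r new terms at level k: N_k = 2 + N_{k-1}.
N_0 = 2
N_1 = 2 + 2 = 4
Explicitly: m, p, f(m), f(p).
So |H| = 4.
Ground atoms are formed by filling each argument slot of a predicate with a term from H, so an r-ary predicate gives |H|^r atoms:
  Likes: 4^2 = 16;  Knows: 4^2 = 16
Total ground atoms: 16 + 16 = 32.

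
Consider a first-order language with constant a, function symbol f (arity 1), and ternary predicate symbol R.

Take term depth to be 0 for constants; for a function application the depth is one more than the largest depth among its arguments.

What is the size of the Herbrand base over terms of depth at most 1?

First count ground terms of depth ≤ 1.
Let N_k = |{terms of depth ≤ k}|. Then N_0 = 1 and N_k = 1 + N_{k-1} for k ≥ 1 (one summand per function symbol, arity giving the exponent).
N_0 = 1
N_1 = 1 + 1 = 2
Explicitly: a, f(a).
So |H| = 2.
For each predicate symbol, the number of ground atoms is |H| raised to its arity; summing:
  R: 2^3 = 8
Total ground atoms: 8.

8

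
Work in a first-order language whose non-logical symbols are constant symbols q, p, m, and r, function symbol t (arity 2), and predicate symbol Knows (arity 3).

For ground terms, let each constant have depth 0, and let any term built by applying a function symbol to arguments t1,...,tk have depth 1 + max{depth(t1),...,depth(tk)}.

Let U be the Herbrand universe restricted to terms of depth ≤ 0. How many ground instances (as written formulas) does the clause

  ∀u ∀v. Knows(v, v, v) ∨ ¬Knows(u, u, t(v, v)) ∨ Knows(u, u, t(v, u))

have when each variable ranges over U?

Ground terms of depth ≤ 0:
  Write N_k for the number of ground terms of depth ≤ k. A term of depth ≤ k is either a constant or a function symbol applied to arguments of depth ≤ k−1, so N_k = 4 + N_{k-1}^2.
  N_0 = 4
  Explicitly: q, p, m, r.
So there are 4 ground terms available for substitution.
There are 2 variables to instantiate (u, v), each occurring in at least one literal, so different choices give different ground instances.
Number of ground instances = 4^2 = 16.

16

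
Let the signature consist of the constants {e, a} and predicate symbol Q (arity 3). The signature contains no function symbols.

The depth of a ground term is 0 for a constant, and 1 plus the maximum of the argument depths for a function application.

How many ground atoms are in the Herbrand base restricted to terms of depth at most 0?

8

First count ground terms of depth ≤ 0.
With no function symbols every ground term is a constant, so there are exactly 2 ground terms at every depth bound.
N_0 = 2
So |H| = 2.
For each predicate symbol, the number of ground atoms is |H| raised to its arity; summing:
  Q: 2^3 = 8
Total ground atoms: 8.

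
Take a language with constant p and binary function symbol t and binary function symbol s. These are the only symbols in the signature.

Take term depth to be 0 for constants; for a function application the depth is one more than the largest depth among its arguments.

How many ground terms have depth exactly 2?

Let N_k = |{terms of depth ≤ k}|. Then N_0 = 1 and N_k = 1 + N_{k-1}^2 + N_{k-1}^2 for k ≥ 1 (one summand per function symbol, arity giving the exponent).
N_0 = 1
N_1 = 1 + 1^2 + 1^2 = 3
N_2 = 1 + 3^2 + 3^2 = 19
Terms of depth exactly 2: N_2 − N_1 = 19 − 3 = 16.

16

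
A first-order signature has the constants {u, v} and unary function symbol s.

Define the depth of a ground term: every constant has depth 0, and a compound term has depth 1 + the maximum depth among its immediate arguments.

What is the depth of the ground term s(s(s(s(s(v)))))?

5

depth(s(v)) = 1 + depth(v) = 1 + 0 = 1
depth(s(s(v))) = 1 + depth(s(v)) = 1 + 1 = 2
depth(s(s(s(v)))) = 1 + depth(s(s(v))) = 1 + 2 = 3
depth(s(s(s(s(v))))) = 1 + depth(s(s(s(v)))) = 1 + 3 = 4
depth(s(s(s(s(s(v)))))) = 1 + depth(s(s(s(s(v))))) = 1 + 4 = 5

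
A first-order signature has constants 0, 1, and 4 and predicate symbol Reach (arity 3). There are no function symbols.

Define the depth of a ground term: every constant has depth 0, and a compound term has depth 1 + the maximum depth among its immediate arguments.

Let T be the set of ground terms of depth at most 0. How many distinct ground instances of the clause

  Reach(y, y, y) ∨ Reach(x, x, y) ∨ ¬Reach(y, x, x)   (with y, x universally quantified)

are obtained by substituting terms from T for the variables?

9

Ground terms of depth ≤ 0:
  With no function symbols every ground term is a constant, so there are exactly 3 ground terms at every depth bound.
  N_0 = 3
So there are 3 ground terms available for substitution.
The body mentions every one of the 2 quantified variables; since ground terms form a free algebra, no two substitutions collapse to the same formula.
Number of ground instances = 3^2 = 9.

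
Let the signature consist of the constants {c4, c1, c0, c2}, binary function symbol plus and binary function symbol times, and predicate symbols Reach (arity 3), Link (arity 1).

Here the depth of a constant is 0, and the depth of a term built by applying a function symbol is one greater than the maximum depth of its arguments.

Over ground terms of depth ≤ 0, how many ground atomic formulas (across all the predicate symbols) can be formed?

First count ground terms of depth ≤ 0.
Count level by level. With function symbols plus/2, times/2, the terms of depth ≤ k are the 4 constants together with each function applied to depth-≤(k−1) tuples, so N_k = 4 + N_{k-1}^2 + N_{k-1}^2.
N_0 = 4
So |H| = 4.
Ground atoms are formed by filling each argument slot of a predicate with a term from H, so an r-ary predicate gives |H|^r atoms:
  Reach: 4^3 = 64;  Link: 4
Total ground atoms: 64 + 4 = 68.

68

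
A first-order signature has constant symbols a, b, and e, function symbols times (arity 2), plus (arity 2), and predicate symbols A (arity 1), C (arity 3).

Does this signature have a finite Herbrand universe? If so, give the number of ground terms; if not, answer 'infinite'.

The signature has at least one function symbol (times, arity 2) and at least one constant (a).
Iterating times gives infinitely many distinct ground terms: a, times(a, a), times(times(a, a), times(a, a)), ...
So the Herbrand universe is infinite.

infinite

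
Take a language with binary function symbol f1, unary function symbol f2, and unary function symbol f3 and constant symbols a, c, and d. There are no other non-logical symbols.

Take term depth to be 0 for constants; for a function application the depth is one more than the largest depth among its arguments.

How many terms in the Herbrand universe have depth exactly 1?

Let N_k count ground terms of depth at most k. Each non-constant term of depth ≤ k is some function symbol applied to depth-≤(k−1) arguments, giving N_k = 3 + N_{k-1}^2 + N_{k-1} + N_{k-1}.
N_0 = 3
N_1 = 3 + 3^2 + 3 + 3 = 18
Terms of depth exactly 1: N_1 − N_0 = 18 − 3 = 15.

15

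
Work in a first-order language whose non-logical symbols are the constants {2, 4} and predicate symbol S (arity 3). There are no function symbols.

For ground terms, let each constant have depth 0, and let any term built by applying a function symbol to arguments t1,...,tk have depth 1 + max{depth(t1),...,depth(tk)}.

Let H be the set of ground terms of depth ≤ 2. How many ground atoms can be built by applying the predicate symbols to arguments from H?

First count ground terms of depth ≤ 2.
With no function symbols every ground term is a constant, so there are exactly 2 ground terms at every depth bound.
N_0 = 2
N_1 = 2
N_2 = 2
So |H| = 2.
Each predicate of arity r yields |H|^r ground atoms (one per choice of an r-tuple from H):
  S: 2^3 = 8
Total ground atoms: 8.

8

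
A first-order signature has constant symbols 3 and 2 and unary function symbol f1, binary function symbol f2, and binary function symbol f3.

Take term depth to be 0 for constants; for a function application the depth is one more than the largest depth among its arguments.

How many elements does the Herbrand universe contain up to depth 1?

12

Count level by level. With function symbols f1/1, f2/2, f3/2, the terms of depth ≤ k are the 2 constants together with each function applied to depth-≤(k−1) tuples, so N_k = 2 + N_{k-1} + N_{k-1}^2 + N_{k-1}^2.
N_0 = 2
N_1 = 2 + 2 + 2^2 + 2^2 = 12
Explicitly: 3, 2, f1(3), f1(2), f2(3, 3), f2(3, 2), f2(2, 3), f2(2, 2), f3(3, 3), f3(3, 2), f3(2, 3), f3(2, 2).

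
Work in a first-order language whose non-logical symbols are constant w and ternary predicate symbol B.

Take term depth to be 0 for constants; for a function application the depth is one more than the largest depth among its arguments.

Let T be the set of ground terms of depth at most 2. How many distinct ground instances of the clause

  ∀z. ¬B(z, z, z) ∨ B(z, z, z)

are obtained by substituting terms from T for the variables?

1

Ground terms of depth ≤ 2:
  With no function symbols every ground term is a constant, so there is exactly 1 ground term at every depth bound.
  N_0 = 1
  N_1 = 1
  N_2 = 1
  Explicitly: w.
So there is exactly 1 ground term available for substitution.
The variable z ranges independently over the available ground terms, and distinct assignments produce distinct instances.
Number of ground instances = 1.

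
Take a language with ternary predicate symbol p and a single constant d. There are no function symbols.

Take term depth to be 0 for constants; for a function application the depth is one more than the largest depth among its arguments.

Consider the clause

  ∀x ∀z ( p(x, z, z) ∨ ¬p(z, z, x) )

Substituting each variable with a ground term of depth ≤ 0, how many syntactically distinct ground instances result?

Ground terms of depth ≤ 0:
  With no function symbols every ground term is a constant, so there is exactly 1 ground term at every depth bound.
  N_0 = 1
So there is exactly 1 ground term available for substitution.
The body mentions every one of the 2 quantified variables; since ground terms form a free algebra, no two substitutions collapse to the same formula.
Number of ground instances = 1^2 = 1.

1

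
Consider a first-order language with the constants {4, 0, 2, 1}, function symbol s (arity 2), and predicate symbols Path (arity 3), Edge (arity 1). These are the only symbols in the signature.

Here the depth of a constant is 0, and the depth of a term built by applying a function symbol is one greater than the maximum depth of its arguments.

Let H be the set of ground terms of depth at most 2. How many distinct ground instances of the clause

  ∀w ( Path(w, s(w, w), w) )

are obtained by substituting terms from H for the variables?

Ground terms of depth ≤ 2:
  Let N_k count ground terms of depth at most k. Each non-constant term of depth ≤ k is some function symbol applied to depth-≤(k−1) arguments, giving N_k = 4 + N_{k-1}^2.
  N_0 = 4
  N_1 = 4 + 4^2 = 20
  N_2 = 4 + 20^2 = 404
So there are 404 ground terms available for substitution.
The clause has 1 distinct variable (w), which appears in the body. In the free term algebra distinct substitutions yield syntactically distinct ground instances.
Number of ground instances = 404.

404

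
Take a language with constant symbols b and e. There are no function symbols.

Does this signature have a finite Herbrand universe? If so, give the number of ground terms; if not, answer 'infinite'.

2

There are no function symbols, so every ground term is one of the 2 constants.
The Herbrand universe is {b, e}, which is finite with 2 elements.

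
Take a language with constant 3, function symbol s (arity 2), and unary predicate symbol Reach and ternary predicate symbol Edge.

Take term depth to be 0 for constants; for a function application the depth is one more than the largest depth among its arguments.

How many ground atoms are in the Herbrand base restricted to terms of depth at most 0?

2

First count ground terms of depth ≤ 0.
Let N_k count ground terms of depth at most k. Each non-constant term of depth ≤ k is some function symbol applied to depth-≤(k−1) arguments, giving N_k = 1 + N_{k-1}^2.
N_0 = 1
Explicitly: 3.
So |H| = 1.
Each predicate of arity r yields |H|^r ground atoms (one per choice of an r-tuple from H):
  Reach: 1;  Edge: 1^3 = 1
Total ground atoms: 1 + 1 = 2.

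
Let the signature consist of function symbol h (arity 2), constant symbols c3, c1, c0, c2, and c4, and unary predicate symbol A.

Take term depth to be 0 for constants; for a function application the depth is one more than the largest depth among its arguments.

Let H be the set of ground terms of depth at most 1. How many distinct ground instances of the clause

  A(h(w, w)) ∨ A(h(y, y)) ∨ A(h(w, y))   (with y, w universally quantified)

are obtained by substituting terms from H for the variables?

900

Ground terms of depth ≤ 1:
  Let N_k count ground terms of depth at most k. Each non-constant term of depth ≤ k is some function symbol applied to depth-≤(k−1) arguments, giving N_k = 5 + N_{k-1}^2.
  N_0 = 5
  N_1 = 5 + 5^2 = 30
So there are 30 ground terms available for substitution.
Each of y, w ranges independently over the available ground terms, and distinct assignments produce distinct instances.
Number of ground instances = 30^2 = 900.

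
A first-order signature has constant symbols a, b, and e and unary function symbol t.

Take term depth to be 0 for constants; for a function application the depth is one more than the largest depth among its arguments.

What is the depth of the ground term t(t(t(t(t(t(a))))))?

depth(t(a)) = 1 + depth(a) = 1 + 0 = 1
depth(t(t(a))) = 1 + depth(t(a)) = 1 + 1 = 2
depth(t(t(t(a)))) = 1 + depth(t(t(a))) = 1 + 2 = 3
depth(t(t(t(t(a))))) = 1 + depth(t(t(t(a)))) = 1 + 3 = 4
depth(t(t(t(t(t(a)))))) = 1 + depth(t(t(t(t(a))))) = 1 + 4 = 5
depth(t(t(t(t(t(t(a))))))) = 1 + depth(t(t(t(t(t(a)))))) = 1 + 5 = 6

6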